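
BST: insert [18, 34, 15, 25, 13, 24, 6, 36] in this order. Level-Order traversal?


Root = 18; build tree by BST insertion.
Level-Order traversal: [18, 15, 34, 13, 25, 36, 6, 24]


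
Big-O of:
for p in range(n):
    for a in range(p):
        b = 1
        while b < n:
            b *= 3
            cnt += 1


Per nesting level: O(n) * O(n) [triangular over p] * O(log n) = O(n^2 log n)
Complexity: O(n^2 log n)


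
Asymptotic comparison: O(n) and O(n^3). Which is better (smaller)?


linear grows slower than cubic
O(n) is asymptotically smaller; O(n^3) grows faster


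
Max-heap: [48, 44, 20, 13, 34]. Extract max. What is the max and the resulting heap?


Max = 48
Replace root with last, heapify down
Resulting heap: [44, 34, 20, 13]


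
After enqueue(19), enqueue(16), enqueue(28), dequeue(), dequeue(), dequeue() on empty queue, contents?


enqueue(19) -> [19]
enqueue(16) -> [19, 16]
enqueue(28) -> [19, 16, 28]
dequeue() returns 19 -> [16, 28]
dequeue() returns 16 -> [28]
dequeue() returns 28 -> []
Final queue (front to back): []


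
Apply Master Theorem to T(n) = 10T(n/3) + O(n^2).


a=10, b=3, c=2. log_3(10)=2.096 > c=2. Case 1: O(n^log_b(a)) = O(n^2.096)
Complexity: O(n^2.096)


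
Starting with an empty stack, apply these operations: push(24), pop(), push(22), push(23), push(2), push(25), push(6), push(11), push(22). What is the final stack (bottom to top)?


push(24) -> [24]
pop() returns 24 -> []
push(22) -> [22]
push(23) -> [22, 23]
push(2) -> [22, 23, 2]
push(25) -> [22, 23, 2, 25]
push(6) -> [22, 23, 2, 25, 6]
push(11) -> [22, 23, 2, 25, 6, 11]
push(22) -> [22, 23, 2, 25, 6, 11, 22]
Final stack (bottom to top): [22, 23, 2, 25, 6, 11, 22]


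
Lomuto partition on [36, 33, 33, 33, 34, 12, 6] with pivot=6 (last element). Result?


Elements <= 6 go left of pivot.
Result: [6, 33, 33, 33, 34, 12, 36], pivot at index 0


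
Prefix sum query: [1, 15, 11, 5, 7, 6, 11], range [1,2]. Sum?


Prefix sums: [0, 1, 16, 27, 32, 39, 45, 56]
Sum[1..2] = prefix[3] - prefix[1] = 27 - 1 = 26


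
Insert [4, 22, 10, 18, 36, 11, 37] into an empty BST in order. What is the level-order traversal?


Root = 4; build tree by BST insertion.
Level-Order traversal: [4, 22, 10, 36, 18, 37, 11]


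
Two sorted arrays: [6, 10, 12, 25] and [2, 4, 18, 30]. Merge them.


Compare heads, take smaller each step.
Merged: [2, 4, 6, 10, 12, 18, 25, 30]


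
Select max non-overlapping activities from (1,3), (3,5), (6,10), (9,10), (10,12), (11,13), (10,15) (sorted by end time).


Greedy: pick earliest-ending, then skip overlaps.
Selected (4 activities): [(1, 3), (3, 5), (6, 10), (10, 12)]


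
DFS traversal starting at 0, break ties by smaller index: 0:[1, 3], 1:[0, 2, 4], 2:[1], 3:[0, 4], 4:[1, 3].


DFS stack-based: start with [0]
Visit order: [0, 1, 2, 4, 3]


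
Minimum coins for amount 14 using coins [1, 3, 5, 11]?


dp[0]=0; dp[i]=1+min(dp[i-c] for c in coins)
...dp[9]=3, dp[10]=2, dp[11]=1, dp[12]=2, dp[13]=3, dp[14]=2
Minimum coins for 14 = 2


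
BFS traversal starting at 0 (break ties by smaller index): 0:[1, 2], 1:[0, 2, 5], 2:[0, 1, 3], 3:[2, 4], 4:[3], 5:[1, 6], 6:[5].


BFS queue: start with [0]
Visit order: [0, 1, 2, 5, 3, 6, 4]


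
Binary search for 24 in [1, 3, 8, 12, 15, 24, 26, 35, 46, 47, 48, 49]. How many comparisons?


Search for 24:
[0,11] mid=5 arr[5]=24
Total: 1 comparisons


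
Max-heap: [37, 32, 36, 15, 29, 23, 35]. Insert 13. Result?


Append 13: [37, 32, 36, 15, 29, 23, 35, 13]
Bubble up: no swaps needed
Result: [37, 32, 36, 15, 29, 23, 35, 13]


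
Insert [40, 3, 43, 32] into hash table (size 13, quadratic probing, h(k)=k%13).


Insertions: 40->slot 1; 3->slot 3; 43->slot 4; 32->slot 6
Table: [None, 40, None, 3, 43, None, 32, None, None, None, None, None, None]


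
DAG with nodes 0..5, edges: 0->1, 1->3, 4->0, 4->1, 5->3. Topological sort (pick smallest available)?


Kahn's algorithm, process smallest node first
Order: [2, 4, 0, 1, 5, 3]


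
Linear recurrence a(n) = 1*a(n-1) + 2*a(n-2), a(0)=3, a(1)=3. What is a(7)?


Build bottom-up:
...a(5)=63, a(6)=129, a(7)=1*129+2*63=255


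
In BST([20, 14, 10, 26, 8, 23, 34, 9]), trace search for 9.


BST root = 20
Search for 9: compare at each node
Path: [20, 14, 10, 8, 9]


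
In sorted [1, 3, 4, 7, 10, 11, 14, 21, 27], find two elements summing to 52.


Two pointers: lo=0, hi=8
No pair sums to 52


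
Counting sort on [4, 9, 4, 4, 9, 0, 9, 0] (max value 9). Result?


Count array: [2, 0, 0, 0, 3, 0, 0, 0, 0, 3]
Reconstruct: [0, 0, 4, 4, 4, 9, 9, 9]


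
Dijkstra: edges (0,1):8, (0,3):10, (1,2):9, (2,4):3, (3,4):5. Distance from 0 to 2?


Dijkstra from 0:
Distances: {0: 0, 1: 8, 2: 17, 3: 10, 4: 15}
Shortest distance to 2 = 17, path = [0, 1, 2]


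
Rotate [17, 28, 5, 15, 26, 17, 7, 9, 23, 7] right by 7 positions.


Right rotate by 7: [15, 26, 17, 7, 9, 23, 7, 17, 28, 5]


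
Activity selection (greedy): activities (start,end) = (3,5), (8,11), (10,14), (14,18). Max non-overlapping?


Greedy: pick earliest-ending, then skip overlaps.
Selected (3 activities): [(3, 5), (8, 11), (14, 18)]


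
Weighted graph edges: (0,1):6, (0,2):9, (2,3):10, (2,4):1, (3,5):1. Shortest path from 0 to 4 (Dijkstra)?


Dijkstra from 0:
Distances: {0: 0, 1: 6, 2: 9, 3: 19, 4: 10, 5: 20}
Shortest distance to 4 = 10, path = [0, 2, 4]


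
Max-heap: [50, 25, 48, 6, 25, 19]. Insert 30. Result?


Append 30: [50, 25, 48, 6, 25, 19, 30]
Bubble up: no swaps needed
Result: [50, 25, 48, 6, 25, 19, 30]


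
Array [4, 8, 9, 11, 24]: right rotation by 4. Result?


Right rotate by 4: [8, 9, 11, 24, 4]


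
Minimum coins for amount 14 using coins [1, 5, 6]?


dp[0]=0; dp[i]=1+min(dp[i-c] for c in coins)
...dp[9]=4, dp[10]=2, dp[11]=2, dp[12]=2, dp[13]=3, dp[14]=4
Minimum coins for 14 = 4


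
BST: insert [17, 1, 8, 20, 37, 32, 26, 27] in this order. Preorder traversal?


Root = 17; build tree by BST insertion.
Preorder traversal: [17, 1, 8, 20, 37, 32, 26, 27]


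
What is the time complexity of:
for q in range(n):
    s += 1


Per nesting level: O(n) = O(n)
Complexity: O(n)


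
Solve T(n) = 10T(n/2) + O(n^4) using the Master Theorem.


a=10, b=2, c=4. log_2(10)=3.322 < c=4. Case 3: O(n^c) = O(n^4)
Complexity: O(n^4)


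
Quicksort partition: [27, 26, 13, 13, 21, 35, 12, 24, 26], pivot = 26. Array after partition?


Elements <= 26 go left of pivot.
Result: [26, 13, 13, 21, 12, 24, 26, 35, 27], pivot at index 6


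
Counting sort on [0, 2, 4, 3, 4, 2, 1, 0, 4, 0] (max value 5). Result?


Count array: [3, 1, 2, 1, 3, 0]
Reconstruct: [0, 0, 0, 1, 2, 2, 3, 4, 4, 4]


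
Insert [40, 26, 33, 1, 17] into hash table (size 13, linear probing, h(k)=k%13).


Insertions: 40->slot 1; 26->slot 0; 33->slot 7; 1->slot 2; 17->slot 4
Table: [26, 40, 1, None, 17, None, None, 33, None, None, None, None, None]


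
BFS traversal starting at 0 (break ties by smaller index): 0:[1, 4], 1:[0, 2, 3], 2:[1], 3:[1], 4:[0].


BFS queue: start with [0]
Visit order: [0, 1, 4, 2, 3]


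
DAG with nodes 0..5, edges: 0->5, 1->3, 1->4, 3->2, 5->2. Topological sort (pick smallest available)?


Kahn's algorithm, process smallest node first
Order: [0, 1, 3, 4, 5, 2]


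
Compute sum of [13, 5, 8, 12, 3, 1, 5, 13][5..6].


Prefix sums: [0, 13, 18, 26, 38, 41, 42, 47, 60]
Sum[5..6] = prefix[7] - prefix[5] = 47 - 41 = 6


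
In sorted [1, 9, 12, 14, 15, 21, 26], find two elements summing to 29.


Two pointers: lo=0, hi=6
Found pair: (14, 15) summing to 29


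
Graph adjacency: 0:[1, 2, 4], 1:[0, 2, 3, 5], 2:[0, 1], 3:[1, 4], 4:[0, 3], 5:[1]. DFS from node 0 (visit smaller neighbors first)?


DFS stack-based: start with [0]
Visit order: [0, 1, 2, 3, 4, 5]


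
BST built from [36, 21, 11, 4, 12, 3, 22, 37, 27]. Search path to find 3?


BST root = 36
Search for 3: compare at each node
Path: [36, 21, 11, 4, 3]


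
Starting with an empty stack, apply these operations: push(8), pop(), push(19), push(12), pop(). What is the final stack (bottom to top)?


push(8) -> [8]
pop() returns 8 -> []
push(19) -> [19]
push(12) -> [19, 12]
pop() returns 12 -> [19]
Final stack (bottom to top): [19]


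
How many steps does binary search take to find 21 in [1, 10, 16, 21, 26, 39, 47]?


Search for 21:
[0,6] mid=3 arr[3]=21
Total: 1 comparisons


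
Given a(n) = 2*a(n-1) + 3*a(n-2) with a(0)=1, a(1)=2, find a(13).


Build bottom-up:
...a(11)=132860, a(12)=398581, a(13)=2*398581+3*132860=1195742


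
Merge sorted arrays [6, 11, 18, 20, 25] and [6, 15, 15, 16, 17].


Compare heads, take smaller each step.
Merged: [6, 6, 11, 15, 15, 16, 17, 18, 20, 25]


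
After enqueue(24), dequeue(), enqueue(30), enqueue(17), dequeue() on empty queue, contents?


enqueue(24) -> [24]
dequeue() returns 24 -> []
enqueue(30) -> [30]
enqueue(17) -> [30, 17]
dequeue() returns 30 -> [17]
Final queue (front to back): [17]


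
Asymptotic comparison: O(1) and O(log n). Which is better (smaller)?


constant grows slower than logarithmic
O(1) is asymptotically smaller; O(log n) grows faster


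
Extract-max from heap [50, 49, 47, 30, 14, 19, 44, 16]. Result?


Max = 50
Replace root with last, heapify down
Resulting heap: [49, 30, 47, 16, 14, 19, 44]


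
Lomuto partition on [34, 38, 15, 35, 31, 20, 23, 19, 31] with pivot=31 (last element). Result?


Elements <= 31 go left of pivot.
Result: [15, 31, 20, 23, 19, 31, 35, 38, 34], pivot at index 5


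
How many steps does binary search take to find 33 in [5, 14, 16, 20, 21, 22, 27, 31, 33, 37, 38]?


Search for 33:
[0,10] mid=5 arr[5]=22
[6,10] mid=8 arr[8]=33
Total: 2 comparisons


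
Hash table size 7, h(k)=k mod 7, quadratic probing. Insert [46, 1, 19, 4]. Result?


Insertions: 46->slot 4; 1->slot 1; 19->slot 5; 4->slot 6
Table: [None, 1, None, None, 46, 19, 4]


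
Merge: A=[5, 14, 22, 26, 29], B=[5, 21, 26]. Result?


Compare heads, take smaller each step.
Merged: [5, 5, 14, 21, 22, 26, 26, 29]


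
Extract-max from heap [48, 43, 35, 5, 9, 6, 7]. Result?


Max = 48
Replace root with last, heapify down
Resulting heap: [43, 9, 35, 5, 7, 6]


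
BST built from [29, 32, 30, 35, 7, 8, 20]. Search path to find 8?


BST root = 29
Search for 8: compare at each node
Path: [29, 7, 8]


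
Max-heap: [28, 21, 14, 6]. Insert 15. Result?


Append 15: [28, 21, 14, 6, 15]
Bubble up: no swaps needed
Result: [28, 21, 14, 6, 15]


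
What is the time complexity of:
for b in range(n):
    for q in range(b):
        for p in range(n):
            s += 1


Per nesting level: O(n) * O(n) [triangular over b] * O(n) = O(n^3)
Complexity: O(n^3)


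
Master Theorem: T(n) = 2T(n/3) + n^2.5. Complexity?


a=2, b=3, c=2.5. log_3(2)=0.631 < c=2.5. Case 3: O(n^c) = O(n^2.500)
Complexity: O(n^2.500)


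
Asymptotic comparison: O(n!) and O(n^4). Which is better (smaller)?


quartic grows slower than factorial
O(n^4) is asymptotically smaller; O(n!) grows faster


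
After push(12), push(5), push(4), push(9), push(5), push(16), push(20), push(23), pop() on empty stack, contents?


push(12) -> [12]
push(5) -> [12, 5]
push(4) -> [12, 5, 4]
push(9) -> [12, 5, 4, 9]
push(5) -> [12, 5, 4, 9, 5]
push(16) -> [12, 5, 4, 9, 5, 16]
push(20) -> [12, 5, 4, 9, 5, 16, 20]
push(23) -> [12, 5, 4, 9, 5, 16, 20, 23]
pop() returns 23 -> [12, 5, 4, 9, 5, 16, 20]
Final stack (bottom to top): [12, 5, 4, 9, 5, 16, 20]


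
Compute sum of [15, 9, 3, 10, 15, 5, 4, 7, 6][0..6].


Prefix sums: [0, 15, 24, 27, 37, 52, 57, 61, 68, 74]
Sum[0..6] = prefix[7] - prefix[0] = 61 - 0 = 61


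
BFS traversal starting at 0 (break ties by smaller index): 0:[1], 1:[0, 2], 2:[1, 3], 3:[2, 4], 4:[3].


BFS queue: start with [0]
Visit order: [0, 1, 2, 3, 4]


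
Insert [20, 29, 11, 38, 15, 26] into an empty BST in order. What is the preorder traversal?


Root = 20; build tree by BST insertion.
Preorder traversal: [20, 11, 15, 29, 26, 38]


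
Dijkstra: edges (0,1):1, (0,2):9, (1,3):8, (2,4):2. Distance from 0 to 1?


Dijkstra from 0:
Distances: {0: 0, 1: 1, 2: 9, 3: 9, 4: 11}
Shortest distance to 1 = 1, path = [0, 1]


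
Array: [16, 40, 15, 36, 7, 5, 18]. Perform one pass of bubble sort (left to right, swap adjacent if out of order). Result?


After one pass: [16, 15, 36, 7, 5, 18, 40]


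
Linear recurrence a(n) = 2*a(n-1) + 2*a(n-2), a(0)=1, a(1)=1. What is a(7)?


Build bottom-up:
...a(5)=76, a(6)=208, a(7)=2*208+2*76=568


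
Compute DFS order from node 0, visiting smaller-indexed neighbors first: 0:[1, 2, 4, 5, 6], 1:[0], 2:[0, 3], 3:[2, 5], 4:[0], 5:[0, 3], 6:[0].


DFS stack-based: start with [0]
Visit order: [0, 1, 2, 3, 5, 4, 6]


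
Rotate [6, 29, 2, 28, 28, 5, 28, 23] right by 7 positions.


Right rotate by 7: [29, 2, 28, 28, 5, 28, 23, 6]


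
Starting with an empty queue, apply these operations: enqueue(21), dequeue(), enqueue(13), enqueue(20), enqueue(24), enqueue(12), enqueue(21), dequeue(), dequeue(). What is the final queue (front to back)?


enqueue(21) -> [21]
dequeue() returns 21 -> []
enqueue(13) -> [13]
enqueue(20) -> [13, 20]
enqueue(24) -> [13, 20, 24]
enqueue(12) -> [13, 20, 24, 12]
enqueue(21) -> [13, 20, 24, 12, 21]
dequeue() returns 13 -> [20, 24, 12, 21]
dequeue() returns 20 -> [24, 12, 21]
Final queue (front to back): [24, 12, 21]


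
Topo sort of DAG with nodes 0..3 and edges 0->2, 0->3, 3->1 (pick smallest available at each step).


Kahn's algorithm, process smallest node first
Order: [0, 2, 3, 1]


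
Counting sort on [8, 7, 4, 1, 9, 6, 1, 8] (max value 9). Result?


Count array: [0, 2, 0, 0, 1, 0, 1, 1, 2, 1]
Reconstruct: [1, 1, 4, 6, 7, 8, 8, 9]


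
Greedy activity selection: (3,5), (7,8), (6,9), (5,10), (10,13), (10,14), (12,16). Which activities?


Greedy: pick earliest-ending, then skip overlaps.
Selected (3 activities): [(3, 5), (7, 8), (10, 13)]


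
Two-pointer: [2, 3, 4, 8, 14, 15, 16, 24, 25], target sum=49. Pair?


Two pointers: lo=0, hi=8
Found pair: (24, 25) summing to 49


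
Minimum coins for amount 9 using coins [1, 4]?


dp[0]=0; dp[i]=1+min(dp[i-c] for c in coins)
...dp[4]=1, dp[5]=2, dp[6]=3, dp[7]=4, dp[8]=2, dp[9]=3
Minimum coins for 9 = 3


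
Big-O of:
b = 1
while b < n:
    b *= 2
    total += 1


Per nesting level: O(log n) = O(log n)
Complexity: O(log n)


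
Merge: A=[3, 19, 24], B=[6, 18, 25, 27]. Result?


Compare heads, take smaller each step.
Merged: [3, 6, 18, 19, 24, 25, 27]


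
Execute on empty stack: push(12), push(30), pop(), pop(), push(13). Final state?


push(12) -> [12]
push(30) -> [12, 30]
pop() returns 30 -> [12]
pop() returns 12 -> []
push(13) -> [13]
Final stack (bottom to top): [13]


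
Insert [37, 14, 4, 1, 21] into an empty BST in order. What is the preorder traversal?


Root = 37; build tree by BST insertion.
Preorder traversal: [37, 14, 4, 1, 21]


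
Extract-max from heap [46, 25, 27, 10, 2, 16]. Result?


Max = 46
Replace root with last, heapify down
Resulting heap: [27, 25, 16, 10, 2]


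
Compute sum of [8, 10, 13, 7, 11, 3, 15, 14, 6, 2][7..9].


Prefix sums: [0, 8, 18, 31, 38, 49, 52, 67, 81, 87, 89]
Sum[7..9] = prefix[10] - prefix[7] = 89 - 67 = 22


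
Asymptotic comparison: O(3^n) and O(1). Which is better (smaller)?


constant grows slower than exponential (base 3)
O(1) is asymptotically smaller; O(3^n) grows faster


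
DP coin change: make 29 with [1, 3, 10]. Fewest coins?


dp[0]=0; dp[i]=1+min(dp[i-c] for c in coins)
...dp[24]=4, dp[25]=5, dp[26]=4, dp[27]=5, dp[28]=6, dp[29]=5
Minimum coins for 29 = 5


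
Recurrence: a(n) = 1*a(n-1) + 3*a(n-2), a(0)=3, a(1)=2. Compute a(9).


Build bottom-up:
...a(7)=554, a(8)=1307, a(9)=1*1307+3*554=2969


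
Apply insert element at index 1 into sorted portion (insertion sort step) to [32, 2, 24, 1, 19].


After one pass: [2, 32, 24, 1, 19]


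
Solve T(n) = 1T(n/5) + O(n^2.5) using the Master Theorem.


a=1, b=5, c=2.5. log_5(1)=0 < c=2.5. Case 3: O(n^c) = O(n^2.500)
Complexity: O(n^2.500)


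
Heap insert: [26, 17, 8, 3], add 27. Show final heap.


Append 27: [26, 17, 8, 3, 27]
Bubble up: swap idx 4(27) with idx 1(17); swap idx 1(27) with idx 0(26)
Result: [27, 26, 8, 3, 17]


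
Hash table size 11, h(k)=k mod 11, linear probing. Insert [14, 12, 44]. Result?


Insertions: 14->slot 3; 12->slot 1; 44->slot 0
Table: [44, 12, None, 14, None, None, None, None, None, None, None]


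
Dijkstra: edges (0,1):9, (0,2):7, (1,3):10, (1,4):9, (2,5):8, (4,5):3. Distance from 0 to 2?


Dijkstra from 0:
Distances: {0: 0, 1: 9, 2: 7, 3: 19, 4: 18, 5: 15}
Shortest distance to 2 = 7, path = [0, 2]


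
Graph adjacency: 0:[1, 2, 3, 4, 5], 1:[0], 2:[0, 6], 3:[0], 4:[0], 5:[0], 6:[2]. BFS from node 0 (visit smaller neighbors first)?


BFS queue: start with [0]
Visit order: [0, 1, 2, 3, 4, 5, 6]


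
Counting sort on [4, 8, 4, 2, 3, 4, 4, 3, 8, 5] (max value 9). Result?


Count array: [0, 0, 1, 2, 4, 1, 0, 0, 2, 0]
Reconstruct: [2, 3, 3, 4, 4, 4, 4, 5, 8, 8]


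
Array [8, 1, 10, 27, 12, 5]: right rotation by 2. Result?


Right rotate by 2: [12, 5, 8, 1, 10, 27]


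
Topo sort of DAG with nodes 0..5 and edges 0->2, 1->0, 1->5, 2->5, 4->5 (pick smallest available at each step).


Kahn's algorithm, process smallest node first
Order: [1, 0, 2, 3, 4, 5]


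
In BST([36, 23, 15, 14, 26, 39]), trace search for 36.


BST root = 36
Search for 36: compare at each node
Path: [36]


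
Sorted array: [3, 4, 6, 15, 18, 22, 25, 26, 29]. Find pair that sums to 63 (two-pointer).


Two pointers: lo=0, hi=8
No pair sums to 63


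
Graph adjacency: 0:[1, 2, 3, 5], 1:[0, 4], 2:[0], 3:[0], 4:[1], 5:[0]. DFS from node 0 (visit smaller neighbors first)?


DFS stack-based: start with [0]
Visit order: [0, 1, 4, 2, 3, 5]


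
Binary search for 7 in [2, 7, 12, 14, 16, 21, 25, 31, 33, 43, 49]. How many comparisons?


Search for 7:
[0,10] mid=5 arr[5]=21
[0,4] mid=2 arr[2]=12
[0,1] mid=0 arr[0]=2
[1,1] mid=1 arr[1]=7
Total: 4 comparisons


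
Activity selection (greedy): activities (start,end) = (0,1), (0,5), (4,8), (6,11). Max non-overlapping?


Greedy: pick earliest-ending, then skip overlaps.
Selected (2 activities): [(0, 1), (4, 8)]


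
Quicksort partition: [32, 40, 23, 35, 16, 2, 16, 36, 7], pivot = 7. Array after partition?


Elements <= 7 go left of pivot.
Result: [2, 7, 23, 35, 16, 32, 16, 36, 40], pivot at index 1


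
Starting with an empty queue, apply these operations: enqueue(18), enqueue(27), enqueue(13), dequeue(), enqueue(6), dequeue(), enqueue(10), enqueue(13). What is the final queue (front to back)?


enqueue(18) -> [18]
enqueue(27) -> [18, 27]
enqueue(13) -> [18, 27, 13]
dequeue() returns 18 -> [27, 13]
enqueue(6) -> [27, 13, 6]
dequeue() returns 27 -> [13, 6]
enqueue(10) -> [13, 6, 10]
enqueue(13) -> [13, 6, 10, 13]
Final queue (front to back): [13, 6, 10, 13]


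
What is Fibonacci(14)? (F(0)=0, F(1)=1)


F(n)=F(n-1)+F(n-2)
...F(12)=144, F(13)=233, F(14)=377


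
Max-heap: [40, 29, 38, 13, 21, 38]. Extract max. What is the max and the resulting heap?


Max = 40
Replace root with last, heapify down
Resulting heap: [38, 29, 38, 13, 21]


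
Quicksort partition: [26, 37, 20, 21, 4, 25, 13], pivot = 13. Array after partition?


Elements <= 13 go left of pivot.
Result: [4, 13, 20, 21, 26, 25, 37], pivot at index 1


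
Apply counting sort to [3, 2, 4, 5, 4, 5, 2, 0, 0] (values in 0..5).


Count array: [2, 0, 2, 1, 2, 2]
Reconstruct: [0, 0, 2, 2, 3, 4, 4, 5, 5]


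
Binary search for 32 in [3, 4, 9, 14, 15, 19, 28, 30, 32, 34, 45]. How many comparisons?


Search for 32:
[0,10] mid=5 arr[5]=19
[6,10] mid=8 arr[8]=32
Total: 2 comparisons


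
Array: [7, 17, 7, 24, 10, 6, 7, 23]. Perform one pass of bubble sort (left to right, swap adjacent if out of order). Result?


After one pass: [7, 7, 17, 10, 6, 7, 23, 24]


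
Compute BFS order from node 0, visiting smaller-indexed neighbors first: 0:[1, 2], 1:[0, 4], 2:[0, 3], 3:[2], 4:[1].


BFS queue: start with [0]
Visit order: [0, 1, 2, 4, 3]


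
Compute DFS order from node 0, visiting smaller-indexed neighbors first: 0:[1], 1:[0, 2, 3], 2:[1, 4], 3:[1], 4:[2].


DFS stack-based: start with [0]
Visit order: [0, 1, 2, 4, 3]


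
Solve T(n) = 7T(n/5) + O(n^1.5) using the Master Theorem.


a=7, b=5, c=1.5. log_5(7)=1.209 < c=1.5. Case 3: O(n^c) = O(n^1.500)
Complexity: O(n^1.500)


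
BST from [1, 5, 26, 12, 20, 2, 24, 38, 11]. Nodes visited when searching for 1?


BST root = 1
Search for 1: compare at each node
Path: [1]


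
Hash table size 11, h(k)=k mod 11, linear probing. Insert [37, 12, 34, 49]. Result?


Insertions: 37->slot 4; 12->slot 1; 34->slot 2; 49->slot 5
Table: [None, 12, 34, None, 37, 49, None, None, None, None, None]


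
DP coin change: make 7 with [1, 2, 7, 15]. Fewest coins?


dp[0]=0; dp[i]=1+min(dp[i-c] for c in coins)
...dp[2]=1, dp[3]=2, dp[4]=2, dp[5]=3, dp[6]=3, dp[7]=1
Minimum coins for 7 = 1


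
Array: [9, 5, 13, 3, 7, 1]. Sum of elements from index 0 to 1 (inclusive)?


Prefix sums: [0, 9, 14, 27, 30, 37, 38]
Sum[0..1] = prefix[2] - prefix[0] = 14 - 0 = 14


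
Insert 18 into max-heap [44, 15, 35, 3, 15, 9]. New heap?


Append 18: [44, 15, 35, 3, 15, 9, 18]
Bubble up: no swaps needed
Result: [44, 15, 35, 3, 15, 9, 18]


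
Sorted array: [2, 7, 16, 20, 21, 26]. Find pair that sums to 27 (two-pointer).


Two pointers: lo=0, hi=5
Found pair: (7, 20) summing to 27


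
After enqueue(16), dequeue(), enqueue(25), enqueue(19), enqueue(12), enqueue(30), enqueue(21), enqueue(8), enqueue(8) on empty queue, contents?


enqueue(16) -> [16]
dequeue() returns 16 -> []
enqueue(25) -> [25]
enqueue(19) -> [25, 19]
enqueue(12) -> [25, 19, 12]
enqueue(30) -> [25, 19, 12, 30]
enqueue(21) -> [25, 19, 12, 30, 21]
enqueue(8) -> [25, 19, 12, 30, 21, 8]
enqueue(8) -> [25, 19, 12, 30, 21, 8, 8]
Final queue (front to back): [25, 19, 12, 30, 21, 8, 8]


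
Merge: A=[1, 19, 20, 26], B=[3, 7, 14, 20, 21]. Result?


Compare heads, take smaller each step.
Merged: [1, 3, 7, 14, 19, 20, 20, 21, 26]


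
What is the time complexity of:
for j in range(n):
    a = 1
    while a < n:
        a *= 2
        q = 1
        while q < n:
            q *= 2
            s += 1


Per nesting level: O(n) * O(log n) * O(log n) = O(n (log n)^2)
Complexity: O(n (log n)^2)


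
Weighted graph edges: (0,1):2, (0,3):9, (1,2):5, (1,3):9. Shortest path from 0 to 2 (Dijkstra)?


Dijkstra from 0:
Distances: {0: 0, 1: 2, 2: 7, 3: 9}
Shortest distance to 2 = 7, path = [0, 1, 2]


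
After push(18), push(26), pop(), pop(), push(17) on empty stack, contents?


push(18) -> [18]
push(26) -> [18, 26]
pop() returns 26 -> [18]
pop() returns 18 -> []
push(17) -> [17]
Final stack (bottom to top): [17]


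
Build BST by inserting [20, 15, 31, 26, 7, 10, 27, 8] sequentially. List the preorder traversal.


Root = 20; build tree by BST insertion.
Preorder traversal: [20, 15, 7, 10, 8, 31, 26, 27]


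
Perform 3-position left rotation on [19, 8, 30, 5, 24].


Left rotate by 3: [5, 24, 19, 8, 30]


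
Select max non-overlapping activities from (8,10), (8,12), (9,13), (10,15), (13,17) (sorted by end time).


Greedy: pick earliest-ending, then skip overlaps.
Selected (2 activities): [(8, 10), (10, 15)]


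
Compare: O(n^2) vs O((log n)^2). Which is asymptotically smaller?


polylogarithmic grows slower than quadratic
O((log n)^2) is asymptotically smaller; O(n^2) grows faster


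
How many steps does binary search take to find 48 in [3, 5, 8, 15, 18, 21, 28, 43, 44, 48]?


Search for 48:
[0,9] mid=4 arr[4]=18
[5,9] mid=7 arr[7]=43
[8,9] mid=8 arr[8]=44
[9,9] mid=9 arr[9]=48
Total: 4 comparisons


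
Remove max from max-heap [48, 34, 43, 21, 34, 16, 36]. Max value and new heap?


Max = 48
Replace root with last, heapify down
Resulting heap: [43, 34, 36, 21, 34, 16]


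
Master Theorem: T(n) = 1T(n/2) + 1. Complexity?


a=1, b=2, c=0. log_2(1)=0 = c=0. Case 2: O(n^c log n) = O(log n)
Complexity: O(log n)


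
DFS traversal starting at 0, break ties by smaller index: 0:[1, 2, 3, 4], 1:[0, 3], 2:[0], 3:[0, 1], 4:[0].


DFS stack-based: start with [0]
Visit order: [0, 1, 3, 2, 4]


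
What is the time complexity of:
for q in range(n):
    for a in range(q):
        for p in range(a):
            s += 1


Per nesting level: O(n) * O(n) [triangular over q] * O(n) [triangular over a] = O(n^3)
Complexity: O(n^3)


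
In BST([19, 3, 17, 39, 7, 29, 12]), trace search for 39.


BST root = 19
Search for 39: compare at each node
Path: [19, 39]


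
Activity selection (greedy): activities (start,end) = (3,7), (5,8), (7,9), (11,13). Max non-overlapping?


Greedy: pick earliest-ending, then skip overlaps.
Selected (3 activities): [(3, 7), (7, 9), (11, 13)]


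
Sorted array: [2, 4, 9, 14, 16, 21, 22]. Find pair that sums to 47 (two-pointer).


Two pointers: lo=0, hi=6
No pair sums to 47


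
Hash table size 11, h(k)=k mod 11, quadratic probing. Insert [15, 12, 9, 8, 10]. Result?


Insertions: 15->slot 4; 12->slot 1; 9->slot 9; 8->slot 8; 10->slot 10
Table: [None, 12, None, None, 15, None, None, None, 8, 9, 10]


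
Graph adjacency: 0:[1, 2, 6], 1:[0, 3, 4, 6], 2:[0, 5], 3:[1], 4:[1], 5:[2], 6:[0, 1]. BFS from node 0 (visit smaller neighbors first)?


BFS queue: start with [0]
Visit order: [0, 1, 2, 6, 3, 4, 5]


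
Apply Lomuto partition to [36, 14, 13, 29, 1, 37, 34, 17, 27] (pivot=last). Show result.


Elements <= 27 go left of pivot.
Result: [14, 13, 1, 17, 27, 37, 34, 29, 36], pivot at index 4


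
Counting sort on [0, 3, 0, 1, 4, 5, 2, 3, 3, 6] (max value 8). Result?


Count array: [2, 1, 1, 3, 1, 1, 1, 0, 0]
Reconstruct: [0, 0, 1, 2, 3, 3, 3, 4, 5, 6]


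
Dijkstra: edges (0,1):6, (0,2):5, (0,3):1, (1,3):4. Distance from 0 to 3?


Dijkstra from 0:
Distances: {0: 0, 1: 5, 2: 5, 3: 1}
Shortest distance to 3 = 1, path = [0, 3]


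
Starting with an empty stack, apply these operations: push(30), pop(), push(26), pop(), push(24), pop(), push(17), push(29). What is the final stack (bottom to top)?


push(30) -> [30]
pop() returns 30 -> []
push(26) -> [26]
pop() returns 26 -> []
push(24) -> [24]
pop() returns 24 -> []
push(17) -> [17]
push(29) -> [17, 29]
Final stack (bottom to top): [17, 29]


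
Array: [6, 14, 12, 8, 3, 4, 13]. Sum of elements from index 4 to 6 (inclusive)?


Prefix sums: [0, 6, 20, 32, 40, 43, 47, 60]
Sum[4..6] = prefix[7] - prefix[4] = 60 - 40 = 20


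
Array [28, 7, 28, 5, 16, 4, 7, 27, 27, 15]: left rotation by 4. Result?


Left rotate by 4: [16, 4, 7, 27, 27, 15, 28, 7, 28, 5]


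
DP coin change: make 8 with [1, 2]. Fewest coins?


dp[0]=0; dp[i]=1+min(dp[i-c] for c in coins)
...dp[3]=2, dp[4]=2, dp[5]=3, dp[6]=3, dp[7]=4, dp[8]=4
Minimum coins for 8 = 4


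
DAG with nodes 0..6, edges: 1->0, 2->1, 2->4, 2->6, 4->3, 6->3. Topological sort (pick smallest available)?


Kahn's algorithm, process smallest node first
Order: [2, 1, 0, 4, 5, 6, 3]


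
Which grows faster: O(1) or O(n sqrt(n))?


constant grows slower than n^1.5
O(1) is asymptotically smaller; O(n sqrt(n)) grows faster


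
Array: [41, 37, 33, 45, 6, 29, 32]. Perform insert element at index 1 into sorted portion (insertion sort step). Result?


After one pass: [37, 41, 33, 45, 6, 29, 32]


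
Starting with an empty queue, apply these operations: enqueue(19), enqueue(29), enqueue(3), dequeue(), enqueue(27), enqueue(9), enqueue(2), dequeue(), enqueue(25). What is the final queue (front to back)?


enqueue(19) -> [19]
enqueue(29) -> [19, 29]
enqueue(3) -> [19, 29, 3]
dequeue() returns 19 -> [29, 3]
enqueue(27) -> [29, 3, 27]
enqueue(9) -> [29, 3, 27, 9]
enqueue(2) -> [29, 3, 27, 9, 2]
dequeue() returns 29 -> [3, 27, 9, 2]
enqueue(25) -> [3, 27, 9, 2, 25]
Final queue (front to back): [3, 27, 9, 2, 25]


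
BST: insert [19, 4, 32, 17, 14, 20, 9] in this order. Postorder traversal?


Root = 19; build tree by BST insertion.
Postorder traversal: [9, 14, 17, 4, 20, 32, 19]


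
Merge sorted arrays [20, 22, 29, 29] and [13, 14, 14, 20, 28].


Compare heads, take smaller each step.
Merged: [13, 14, 14, 20, 20, 22, 28, 29, 29]


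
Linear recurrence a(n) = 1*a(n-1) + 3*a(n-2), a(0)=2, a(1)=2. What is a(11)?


Build bottom-up:
...a(9)=2318, a(10)=5366, a(11)=1*5366+3*2318=12320


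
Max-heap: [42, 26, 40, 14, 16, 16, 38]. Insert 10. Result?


Append 10: [42, 26, 40, 14, 16, 16, 38, 10]
Bubble up: no swaps needed
Result: [42, 26, 40, 14, 16, 16, 38, 10]


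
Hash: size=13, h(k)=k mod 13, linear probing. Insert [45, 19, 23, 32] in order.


Insertions: 45->slot 6; 19->slot 7; 23->slot 10; 32->slot 8
Table: [None, None, None, None, None, None, 45, 19, 32, None, 23, None, None]


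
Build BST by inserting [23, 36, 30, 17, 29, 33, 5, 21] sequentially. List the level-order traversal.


Root = 23; build tree by BST insertion.
Level-Order traversal: [23, 17, 36, 5, 21, 30, 29, 33]


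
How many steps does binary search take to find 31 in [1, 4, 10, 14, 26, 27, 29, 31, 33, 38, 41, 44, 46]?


Search for 31:
[0,12] mid=6 arr[6]=29
[7,12] mid=9 arr[9]=38
[7,8] mid=7 arr[7]=31
Total: 3 comparisons


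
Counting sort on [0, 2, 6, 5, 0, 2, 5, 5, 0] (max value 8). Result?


Count array: [3, 0, 2, 0, 0, 3, 1, 0, 0]
Reconstruct: [0, 0, 0, 2, 2, 5, 5, 5, 6]


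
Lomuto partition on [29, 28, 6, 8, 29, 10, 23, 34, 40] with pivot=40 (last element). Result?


Elements <= 40 go left of pivot.
Result: [29, 28, 6, 8, 29, 10, 23, 34, 40], pivot at index 8


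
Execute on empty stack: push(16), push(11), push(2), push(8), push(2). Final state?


push(16) -> [16]
push(11) -> [16, 11]
push(2) -> [16, 11, 2]
push(8) -> [16, 11, 2, 8]
push(2) -> [16, 11, 2, 8, 2]
Final stack (bottom to top): [16, 11, 2, 8, 2]


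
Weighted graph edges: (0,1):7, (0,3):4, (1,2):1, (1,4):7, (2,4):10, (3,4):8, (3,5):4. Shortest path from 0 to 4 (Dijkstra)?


Dijkstra from 0:
Distances: {0: 0, 1: 7, 2: 8, 3: 4, 4: 12, 5: 8}
Shortest distance to 4 = 12, path = [0, 3, 4]


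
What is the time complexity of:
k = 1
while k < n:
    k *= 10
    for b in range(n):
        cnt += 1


Per nesting level: O(log n) * O(n) = O(n log n)
Complexity: O(n log n)


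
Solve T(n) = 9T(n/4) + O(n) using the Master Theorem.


a=9, b=4, c=1. log_4(9)=1.585 > c=1. Case 1: O(n^log_b(a)) = O(n^1.585)
Complexity: O(n^1.585)


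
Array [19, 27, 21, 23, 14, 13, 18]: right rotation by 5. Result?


Right rotate by 5: [21, 23, 14, 13, 18, 19, 27]


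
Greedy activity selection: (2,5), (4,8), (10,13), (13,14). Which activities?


Greedy: pick earliest-ending, then skip overlaps.
Selected (3 activities): [(2, 5), (10, 13), (13, 14)]


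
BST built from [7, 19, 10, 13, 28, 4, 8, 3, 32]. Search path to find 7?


BST root = 7
Search for 7: compare at each node
Path: [7]


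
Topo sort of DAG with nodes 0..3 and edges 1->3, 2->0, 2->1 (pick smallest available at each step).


Kahn's algorithm, process smallest node first
Order: [2, 0, 1, 3]


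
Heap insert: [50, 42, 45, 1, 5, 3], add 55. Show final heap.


Append 55: [50, 42, 45, 1, 5, 3, 55]
Bubble up: swap idx 6(55) with idx 2(45); swap idx 2(55) with idx 0(50)
Result: [55, 42, 50, 1, 5, 3, 45]


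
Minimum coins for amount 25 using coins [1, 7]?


dp[0]=0; dp[i]=1+min(dp[i-c] for c in coins)
...dp[20]=8, dp[21]=3, dp[22]=4, dp[23]=5, dp[24]=6, dp[25]=7
Minimum coins for 25 = 7


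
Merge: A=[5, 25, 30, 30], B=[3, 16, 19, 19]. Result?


Compare heads, take smaller each step.
Merged: [3, 5, 16, 19, 19, 25, 30, 30]


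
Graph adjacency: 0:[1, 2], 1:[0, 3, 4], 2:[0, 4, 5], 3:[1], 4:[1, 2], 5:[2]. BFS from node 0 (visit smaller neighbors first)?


BFS queue: start with [0]
Visit order: [0, 1, 2, 3, 4, 5]


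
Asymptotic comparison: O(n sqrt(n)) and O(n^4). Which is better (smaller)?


n^1.5 grows slower than quartic
O(n sqrt(n)) is asymptotically smaller; O(n^4) grows faster


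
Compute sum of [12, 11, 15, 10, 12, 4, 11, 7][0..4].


Prefix sums: [0, 12, 23, 38, 48, 60, 64, 75, 82]
Sum[0..4] = prefix[5] - prefix[0] = 60 - 0 = 60


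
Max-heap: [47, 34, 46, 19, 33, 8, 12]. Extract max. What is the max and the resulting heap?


Max = 47
Replace root with last, heapify down
Resulting heap: [46, 34, 12, 19, 33, 8]


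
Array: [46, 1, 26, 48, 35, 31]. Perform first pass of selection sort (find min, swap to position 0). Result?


After one pass: [1, 46, 26, 48, 35, 31]


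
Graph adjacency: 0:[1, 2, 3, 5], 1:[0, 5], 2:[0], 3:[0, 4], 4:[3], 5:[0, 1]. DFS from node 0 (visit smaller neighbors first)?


DFS stack-based: start with [0]
Visit order: [0, 1, 5, 2, 3, 4]


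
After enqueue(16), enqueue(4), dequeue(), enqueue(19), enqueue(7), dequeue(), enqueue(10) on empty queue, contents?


enqueue(16) -> [16]
enqueue(4) -> [16, 4]
dequeue() returns 16 -> [4]
enqueue(19) -> [4, 19]
enqueue(7) -> [4, 19, 7]
dequeue() returns 4 -> [19, 7]
enqueue(10) -> [19, 7, 10]
Final queue (front to back): [19, 7, 10]


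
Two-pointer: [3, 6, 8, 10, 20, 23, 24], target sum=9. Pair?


Two pointers: lo=0, hi=6
Found pair: (3, 6) summing to 9


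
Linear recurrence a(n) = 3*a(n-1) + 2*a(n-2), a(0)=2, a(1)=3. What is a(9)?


Build bottom-up:
...a(7)=7269, a(8)=25889, a(9)=3*25889+2*7269=92205


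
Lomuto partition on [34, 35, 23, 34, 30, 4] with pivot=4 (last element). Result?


Elements <= 4 go left of pivot.
Result: [4, 35, 23, 34, 30, 34], pivot at index 0


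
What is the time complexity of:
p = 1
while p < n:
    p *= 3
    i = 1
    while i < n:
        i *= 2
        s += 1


Per nesting level: O(log n) * O(log n) = O((log n)^2)
Complexity: O((log n)^2)


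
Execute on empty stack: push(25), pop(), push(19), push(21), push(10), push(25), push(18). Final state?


push(25) -> [25]
pop() returns 25 -> []
push(19) -> [19]
push(21) -> [19, 21]
push(10) -> [19, 21, 10]
push(25) -> [19, 21, 10, 25]
push(18) -> [19, 21, 10, 25, 18]
Final stack (bottom to top): [19, 21, 10, 25, 18]


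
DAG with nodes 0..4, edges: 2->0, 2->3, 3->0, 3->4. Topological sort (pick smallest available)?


Kahn's algorithm, process smallest node first
Order: [1, 2, 3, 0, 4]


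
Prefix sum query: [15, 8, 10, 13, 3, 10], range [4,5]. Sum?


Prefix sums: [0, 15, 23, 33, 46, 49, 59]
Sum[4..5] = prefix[6] - prefix[4] = 59 - 46 = 13


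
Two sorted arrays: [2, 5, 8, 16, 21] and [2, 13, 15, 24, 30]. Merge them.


Compare heads, take smaller each step.
Merged: [2, 2, 5, 8, 13, 15, 16, 21, 24, 30]


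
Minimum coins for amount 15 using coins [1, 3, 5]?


dp[0]=0; dp[i]=1+min(dp[i-c] for c in coins)
...dp[10]=2, dp[11]=3, dp[12]=4, dp[13]=3, dp[14]=4, dp[15]=3
Minimum coins for 15 = 3


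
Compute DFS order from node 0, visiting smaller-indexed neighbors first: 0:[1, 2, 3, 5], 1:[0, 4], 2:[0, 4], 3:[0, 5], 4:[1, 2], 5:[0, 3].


DFS stack-based: start with [0]
Visit order: [0, 1, 4, 2, 3, 5]


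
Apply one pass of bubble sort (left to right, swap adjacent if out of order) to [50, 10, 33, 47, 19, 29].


After one pass: [10, 33, 47, 19, 29, 50]


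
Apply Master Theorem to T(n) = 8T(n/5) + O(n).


a=8, b=5, c=1. log_5(8)=1.292 > c=1. Case 1: O(n^log_b(a)) = O(n^1.292)
Complexity: O(n^1.292)


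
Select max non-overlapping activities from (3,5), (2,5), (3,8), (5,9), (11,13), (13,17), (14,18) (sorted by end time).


Greedy: pick earliest-ending, then skip overlaps.
Selected (4 activities): [(3, 5), (5, 9), (11, 13), (13, 17)]


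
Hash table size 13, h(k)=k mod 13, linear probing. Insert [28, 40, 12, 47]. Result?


Insertions: 28->slot 2; 40->slot 1; 12->slot 12; 47->slot 8
Table: [None, 40, 28, None, None, None, None, None, 47, None, None, None, 12]


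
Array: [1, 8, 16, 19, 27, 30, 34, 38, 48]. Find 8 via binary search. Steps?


Search for 8:
[0,8] mid=4 arr[4]=27
[0,3] mid=1 arr[1]=8
Total: 2 comparisons


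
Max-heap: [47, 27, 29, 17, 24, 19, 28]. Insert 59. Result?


Append 59: [47, 27, 29, 17, 24, 19, 28, 59]
Bubble up: swap idx 7(59) with idx 3(17); swap idx 3(59) with idx 1(27); swap idx 1(59) with idx 0(47)
Result: [59, 47, 29, 27, 24, 19, 28, 17]


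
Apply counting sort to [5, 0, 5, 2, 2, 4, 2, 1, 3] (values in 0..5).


Count array: [1, 1, 3, 1, 1, 2]
Reconstruct: [0, 1, 2, 2, 2, 3, 4, 5, 5]


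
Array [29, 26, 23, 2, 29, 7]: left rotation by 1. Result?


Left rotate by 1: [26, 23, 2, 29, 7, 29]


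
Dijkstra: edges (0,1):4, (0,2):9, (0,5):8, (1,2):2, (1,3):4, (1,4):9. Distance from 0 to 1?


Dijkstra from 0:
Distances: {0: 0, 1: 4, 2: 6, 3: 8, 4: 13, 5: 8}
Shortest distance to 1 = 4, path = [0, 1]


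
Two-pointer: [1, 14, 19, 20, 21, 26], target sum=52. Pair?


Two pointers: lo=0, hi=5
No pair sums to 52


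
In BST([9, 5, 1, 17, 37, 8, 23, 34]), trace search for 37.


BST root = 9
Search for 37: compare at each node
Path: [9, 17, 37]


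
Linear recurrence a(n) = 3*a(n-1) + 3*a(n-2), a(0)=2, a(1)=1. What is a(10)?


Build bottom-up:
...a(8)=24057, a(9)=91206, a(10)=3*91206+3*24057=345789


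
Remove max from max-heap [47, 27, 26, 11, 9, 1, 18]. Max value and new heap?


Max = 47
Replace root with last, heapify down
Resulting heap: [27, 18, 26, 11, 9, 1]


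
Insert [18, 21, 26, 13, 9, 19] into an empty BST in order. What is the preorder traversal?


Root = 18; build tree by BST insertion.
Preorder traversal: [18, 13, 9, 21, 19, 26]


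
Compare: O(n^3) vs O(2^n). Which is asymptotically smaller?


cubic grows slower than exponential
O(n^3) is asymptotically smaller; O(2^n) grows faster


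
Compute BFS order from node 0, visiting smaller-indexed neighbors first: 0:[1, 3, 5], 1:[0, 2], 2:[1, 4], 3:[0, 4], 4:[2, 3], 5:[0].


BFS queue: start with [0]
Visit order: [0, 1, 3, 5, 2, 4]


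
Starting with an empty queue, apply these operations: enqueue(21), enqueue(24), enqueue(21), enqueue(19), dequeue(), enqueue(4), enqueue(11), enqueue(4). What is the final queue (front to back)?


enqueue(21) -> [21]
enqueue(24) -> [21, 24]
enqueue(21) -> [21, 24, 21]
enqueue(19) -> [21, 24, 21, 19]
dequeue() returns 21 -> [24, 21, 19]
enqueue(4) -> [24, 21, 19, 4]
enqueue(11) -> [24, 21, 19, 4, 11]
enqueue(4) -> [24, 21, 19, 4, 11, 4]
Final queue (front to back): [24, 21, 19, 4, 11, 4]


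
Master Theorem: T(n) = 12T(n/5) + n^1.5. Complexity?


a=12, b=5, c=1.5. log_5(12)=1.544 > c=1.5. Case 1: O(n^log_b(a)) = O(n^1.544)
Complexity: O(n^1.544)


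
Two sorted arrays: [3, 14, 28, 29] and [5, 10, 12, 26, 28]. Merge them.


Compare heads, take smaller each step.
Merged: [3, 5, 10, 12, 14, 26, 28, 28, 29]


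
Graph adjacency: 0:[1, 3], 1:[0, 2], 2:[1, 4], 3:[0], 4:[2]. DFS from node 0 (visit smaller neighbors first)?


DFS stack-based: start with [0]
Visit order: [0, 1, 2, 4, 3]


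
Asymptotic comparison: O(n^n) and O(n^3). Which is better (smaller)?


cubic grows slower than n^n
O(n^3) is asymptotically smaller; O(n^n) grows faster


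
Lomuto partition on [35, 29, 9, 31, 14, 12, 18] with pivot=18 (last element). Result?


Elements <= 18 go left of pivot.
Result: [9, 14, 12, 18, 29, 35, 31], pivot at index 3


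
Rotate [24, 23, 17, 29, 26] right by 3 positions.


Right rotate by 3: [17, 29, 26, 24, 23]


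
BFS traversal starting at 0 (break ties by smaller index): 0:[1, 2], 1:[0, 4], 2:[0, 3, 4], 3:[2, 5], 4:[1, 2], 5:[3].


BFS queue: start with [0]
Visit order: [0, 1, 2, 4, 3, 5]
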